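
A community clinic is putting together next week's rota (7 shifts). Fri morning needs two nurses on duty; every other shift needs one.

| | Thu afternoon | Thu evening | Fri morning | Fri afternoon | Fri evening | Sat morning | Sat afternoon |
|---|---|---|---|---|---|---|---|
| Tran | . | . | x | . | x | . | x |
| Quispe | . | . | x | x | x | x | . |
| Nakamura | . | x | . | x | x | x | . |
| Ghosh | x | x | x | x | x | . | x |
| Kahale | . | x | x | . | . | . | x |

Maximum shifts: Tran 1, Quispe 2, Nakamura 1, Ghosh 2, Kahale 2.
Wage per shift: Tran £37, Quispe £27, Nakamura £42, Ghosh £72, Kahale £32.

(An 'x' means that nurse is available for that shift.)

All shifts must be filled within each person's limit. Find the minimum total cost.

Thu afternoon can only be covered by Ghosh, so that assignment is forced.
Picking the cheapest available nurse for each shift independently would cost £276, but that ignores the shift limits.
An optimal schedule: Thu afternoon→Ghosh, Thu evening→Nakamura, Fri morning→Ghosh+Kahale, Fri afternoon→Quispe, Fri evening→Tran, Sat morning→Quispe, Sat afternoon→Kahale.
Total: 72 + 42 + 72 + 32 + 27 + 37 + 27 + 32 = £341.

£341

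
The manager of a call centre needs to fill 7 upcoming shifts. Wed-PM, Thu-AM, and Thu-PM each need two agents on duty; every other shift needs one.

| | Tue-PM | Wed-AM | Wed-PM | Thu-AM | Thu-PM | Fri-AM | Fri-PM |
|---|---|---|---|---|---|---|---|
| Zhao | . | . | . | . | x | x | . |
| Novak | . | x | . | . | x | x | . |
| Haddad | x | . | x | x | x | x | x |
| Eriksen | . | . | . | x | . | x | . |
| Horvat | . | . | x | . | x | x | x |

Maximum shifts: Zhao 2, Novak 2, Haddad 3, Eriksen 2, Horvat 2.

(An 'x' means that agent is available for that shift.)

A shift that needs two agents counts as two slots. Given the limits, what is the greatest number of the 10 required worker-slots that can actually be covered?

Total capacity across all agents is 2+2+3+2+2 = 11, and 10 slots are needed, so at most 10 can be filled.
An assignment achieving 10: Tue-PM→Haddad, Wed-AM→Novak, Wed-PM→Haddad+Horvat, Thu-AM→Haddad+Eriksen, Thu-PM→Zhao+Novak, Fri-AM→Zhao, Fri-PM→Horvat.
Loads: Zhao 2/2, Novak 2/2, Haddad 3/3, Eriksen 1/2, Horvat 2/2.

10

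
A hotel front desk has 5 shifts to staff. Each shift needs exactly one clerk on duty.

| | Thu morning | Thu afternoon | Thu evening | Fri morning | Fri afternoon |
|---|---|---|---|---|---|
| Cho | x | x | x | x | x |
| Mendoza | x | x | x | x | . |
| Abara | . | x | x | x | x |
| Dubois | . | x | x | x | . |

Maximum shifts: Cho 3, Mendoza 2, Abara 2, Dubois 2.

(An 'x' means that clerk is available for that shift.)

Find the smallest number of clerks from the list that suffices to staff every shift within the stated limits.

5 slots to fill and no one can take more than 3, so at least ⌈5/3⌉ = 2 clerks are needed.
Cho and Mendoza alone can cover everything: Thu morning→Cho, Thu afternoon→Cho, Thu evening→Mendoza, Fri morning→Mendoza, Fri afternoon→Cho.

2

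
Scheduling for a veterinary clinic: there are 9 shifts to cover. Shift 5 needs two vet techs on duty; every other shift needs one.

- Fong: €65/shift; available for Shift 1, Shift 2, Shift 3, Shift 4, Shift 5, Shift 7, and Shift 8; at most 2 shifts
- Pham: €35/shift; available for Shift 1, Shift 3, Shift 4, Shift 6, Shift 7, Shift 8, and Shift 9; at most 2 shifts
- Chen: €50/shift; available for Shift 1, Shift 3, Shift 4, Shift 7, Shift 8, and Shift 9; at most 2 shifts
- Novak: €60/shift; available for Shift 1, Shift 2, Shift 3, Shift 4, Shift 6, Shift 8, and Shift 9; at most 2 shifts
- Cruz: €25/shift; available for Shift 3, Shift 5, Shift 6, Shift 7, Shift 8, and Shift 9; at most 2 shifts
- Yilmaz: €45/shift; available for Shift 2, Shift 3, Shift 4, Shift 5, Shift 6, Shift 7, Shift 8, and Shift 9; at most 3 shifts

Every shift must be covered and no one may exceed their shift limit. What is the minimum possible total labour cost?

€415

Picking the cheapest available vet tech for each shift independently would cost €310, but that ignores the shift limits.
An optimal schedule: Shift 1→Pham, Shift 2→Yilmaz, Shift 3→Chen, Shift 4→Pham, Shift 5→Cruz+Yilmaz, Shift 6→Cruz, Shift 7→Yilmaz, Shift 8→Novak, Shift 9→Chen.
Total: 35 + 45 + 50 + 35 + 25 + 45 + 25 + 45 + 60 + 50 = €415.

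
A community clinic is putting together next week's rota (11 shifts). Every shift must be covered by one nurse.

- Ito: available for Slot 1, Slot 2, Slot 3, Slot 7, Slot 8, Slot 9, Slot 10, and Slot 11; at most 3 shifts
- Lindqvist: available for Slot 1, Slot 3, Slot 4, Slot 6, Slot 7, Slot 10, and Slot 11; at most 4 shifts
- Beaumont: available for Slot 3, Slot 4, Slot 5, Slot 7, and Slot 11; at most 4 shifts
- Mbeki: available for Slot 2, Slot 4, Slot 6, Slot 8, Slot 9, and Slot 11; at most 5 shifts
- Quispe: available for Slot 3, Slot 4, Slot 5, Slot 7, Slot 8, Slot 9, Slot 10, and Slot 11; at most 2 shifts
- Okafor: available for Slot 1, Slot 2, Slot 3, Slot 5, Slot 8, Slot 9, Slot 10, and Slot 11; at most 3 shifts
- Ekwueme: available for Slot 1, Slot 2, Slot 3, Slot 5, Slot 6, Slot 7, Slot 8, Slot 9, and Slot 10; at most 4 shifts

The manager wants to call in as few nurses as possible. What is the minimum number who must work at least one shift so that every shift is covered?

3

11 slots to fill and no one can take more than 5, so at least ⌈11/5⌉ = 3 nurses are needed.
Ito, Lindqvist, and Beaumont alone can cover everything: Slot 1→Lindqvist, Slot 2→Ito, Slot 3→Beaumont, Slot 4→Lindqvist, Slot 5→Beaumont, Slot 6→Lindqvist, Slot 7→Beaumont, Slot 8→Ito, Slot 9→Ito, Slot 10→Lindqvist, Slot 11→Beaumont.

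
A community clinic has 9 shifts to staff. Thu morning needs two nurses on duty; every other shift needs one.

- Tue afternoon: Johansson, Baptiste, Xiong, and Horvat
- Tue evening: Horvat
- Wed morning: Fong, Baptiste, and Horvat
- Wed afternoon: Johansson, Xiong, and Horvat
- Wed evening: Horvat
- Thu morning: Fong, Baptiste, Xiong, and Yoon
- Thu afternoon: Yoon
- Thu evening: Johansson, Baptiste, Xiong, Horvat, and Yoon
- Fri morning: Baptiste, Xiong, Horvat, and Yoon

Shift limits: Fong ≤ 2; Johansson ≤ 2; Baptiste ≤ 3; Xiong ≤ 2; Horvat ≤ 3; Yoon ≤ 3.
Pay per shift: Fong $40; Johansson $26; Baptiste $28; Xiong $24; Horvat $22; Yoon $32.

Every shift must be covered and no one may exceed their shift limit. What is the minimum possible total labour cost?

Tue evening can only be covered by Horvat, so that assignment is forced.
Wed evening can only be covered by Horvat, so that assignment is forced.
Thu afternoon can only be covered by Yoon, so that assignment is forced.
Picking the cheapest available nurse for each shift independently would cost $238, but that ignores the shift limits.
An optimal schedule: Tue afternoon→Johansson, Tue evening→Horvat, Wed morning→Horvat, Wed afternoon→Xiong, Wed evening→Horvat, Thu morning→Xiong+Baptiste, Thu afternoon→Yoon, Thu evening→Johansson, Fri morning→Baptiste.
Total: 26 + 22 + 22 + 24 + 22 + 24 + 28 + 32 + 26 + 28 = $254.

$254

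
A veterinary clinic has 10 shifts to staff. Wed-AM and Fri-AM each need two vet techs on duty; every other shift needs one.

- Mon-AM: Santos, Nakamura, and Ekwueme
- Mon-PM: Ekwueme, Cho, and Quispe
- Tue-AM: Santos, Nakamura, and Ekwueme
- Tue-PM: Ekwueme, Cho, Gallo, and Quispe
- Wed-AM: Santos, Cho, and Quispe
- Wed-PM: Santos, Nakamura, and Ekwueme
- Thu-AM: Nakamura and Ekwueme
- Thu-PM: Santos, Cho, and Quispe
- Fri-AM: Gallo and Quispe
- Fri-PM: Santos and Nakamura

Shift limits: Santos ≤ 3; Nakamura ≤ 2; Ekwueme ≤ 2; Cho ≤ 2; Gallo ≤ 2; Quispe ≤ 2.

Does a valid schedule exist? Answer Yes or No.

Fri-AM can only be covered by Gallo and Quispe, so that assignment is forced.
One valid schedule: Mon-AM→Santos, Mon-PM→Ekwueme, Tue-AM→Santos, Tue-PM→Ekwueme, Wed-AM→Cho+Quispe, Wed-PM→Nakamura, Thu-AM→Nakamura, Thu-PM→Cho, Fri-AM→Gallo+Quispe, Fri-PM→Santos.
Loads: Santos 3/3, Nakamura 2/2, Ekwueme 2/2, Cho 2/2, Gallo 1/2, Quispe 2/2 — all within limits.

Yes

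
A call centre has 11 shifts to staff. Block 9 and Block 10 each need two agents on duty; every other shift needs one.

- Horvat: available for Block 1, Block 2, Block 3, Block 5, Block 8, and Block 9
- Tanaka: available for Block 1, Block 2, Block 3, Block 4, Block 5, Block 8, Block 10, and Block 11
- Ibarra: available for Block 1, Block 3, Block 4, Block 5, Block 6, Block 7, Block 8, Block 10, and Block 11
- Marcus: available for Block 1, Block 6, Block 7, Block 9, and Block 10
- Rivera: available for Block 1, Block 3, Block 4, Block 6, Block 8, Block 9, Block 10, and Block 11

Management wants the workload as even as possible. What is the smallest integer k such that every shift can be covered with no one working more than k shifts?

With 5 agents and 13 worker-slots to fill, someone must work at least ⌈13/5⌉ = 3 shifts, so k ≥ 3.
k = 3 works: Block 1→Marcus, Block 2→Horvat, Block 3→Tanaka, Block 4→Tanaka, Block 5→Horvat, Block 6→Ibarra, Block 7→Ibarra, Block 8→Ibarra, Block 9→Horvat+Marcus, Block 10→Marcus+Rivera, Block 11→Tanaka.
Loads: Horvat 3, Tanaka 3, Ibarra 3, Marcus 3, Rivera 1 — all ≤ 3.

3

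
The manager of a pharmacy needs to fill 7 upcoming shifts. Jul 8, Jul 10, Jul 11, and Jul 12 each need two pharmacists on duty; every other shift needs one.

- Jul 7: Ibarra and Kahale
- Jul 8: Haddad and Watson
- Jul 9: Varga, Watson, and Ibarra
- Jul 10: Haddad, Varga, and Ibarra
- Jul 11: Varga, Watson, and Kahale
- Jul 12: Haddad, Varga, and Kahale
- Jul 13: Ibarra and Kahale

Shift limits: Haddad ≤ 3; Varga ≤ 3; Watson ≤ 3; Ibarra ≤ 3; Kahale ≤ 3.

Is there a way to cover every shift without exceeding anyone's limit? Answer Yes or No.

Jul 8 can only be covered by Haddad and Watson, so that assignment is forced.
One valid schedule: Jul 7→Ibarra, Jul 8→Haddad+Watson, Jul 9→Varga, Jul 10→Haddad+Varga, Jul 11→Varga+Watson, Jul 12→Haddad+Kahale, Jul 13→Ibarra.
Loads: Haddad 3/3, Varga 3/3, Watson 2/3, Ibarra 2/3, Kahale 1/3 — all within limits.

Yes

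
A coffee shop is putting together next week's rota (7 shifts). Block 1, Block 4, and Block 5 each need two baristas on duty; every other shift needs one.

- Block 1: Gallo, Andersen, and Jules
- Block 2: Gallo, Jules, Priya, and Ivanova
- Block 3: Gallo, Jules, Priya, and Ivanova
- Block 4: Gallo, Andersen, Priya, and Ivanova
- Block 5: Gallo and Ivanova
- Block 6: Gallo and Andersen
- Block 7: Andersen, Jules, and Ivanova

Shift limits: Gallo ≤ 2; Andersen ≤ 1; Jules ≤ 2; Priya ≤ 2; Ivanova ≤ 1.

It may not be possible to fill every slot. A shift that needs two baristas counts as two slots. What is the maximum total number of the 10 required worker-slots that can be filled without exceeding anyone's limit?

Total capacity across all baristas is 2+1+2+2+1 = 8, and 10 slots are needed, so at most 8 can be filled.
An assignment achieving 8: Block 1→Andersen+Jules, Block 2→Priya, Block 3→Priya, Block 5→Gallo+Ivanova, Block 6→Gallo, Block 7→Jules.
Loads: Gallo 2/2, Andersen 1/1, Jules 2/2, Priya 2/2, Ivanova 1/1.

8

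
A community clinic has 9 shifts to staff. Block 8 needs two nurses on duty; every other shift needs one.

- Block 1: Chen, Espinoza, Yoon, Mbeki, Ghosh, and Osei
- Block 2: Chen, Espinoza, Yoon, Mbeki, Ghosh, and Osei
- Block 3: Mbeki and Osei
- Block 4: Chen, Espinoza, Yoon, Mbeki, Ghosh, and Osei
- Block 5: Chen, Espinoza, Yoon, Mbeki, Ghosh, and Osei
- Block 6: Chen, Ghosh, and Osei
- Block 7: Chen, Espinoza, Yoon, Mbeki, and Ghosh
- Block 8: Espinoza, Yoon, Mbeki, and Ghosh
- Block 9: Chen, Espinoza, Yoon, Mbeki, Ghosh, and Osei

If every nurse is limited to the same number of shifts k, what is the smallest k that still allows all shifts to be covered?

2

With 6 nurses and 10 worker-slots to fill, someone must work at least ⌈10/6⌉ = 2 shifts, so k ≥ 2.
k = 2 works: Block 1→Espinoza, Block 2→Espinoza, Block 3→Mbeki, Block 4→Yoon, Block 5→Yoon, Block 6→Chen, Block 7→Chen, Block 8→Mbeki+Ghosh, Block 9→Ghosh.
Loads: Chen 2, Espinoza 2, Yoon 2, Mbeki 2, Ghosh 2, Osei 0 — all ≤ 2.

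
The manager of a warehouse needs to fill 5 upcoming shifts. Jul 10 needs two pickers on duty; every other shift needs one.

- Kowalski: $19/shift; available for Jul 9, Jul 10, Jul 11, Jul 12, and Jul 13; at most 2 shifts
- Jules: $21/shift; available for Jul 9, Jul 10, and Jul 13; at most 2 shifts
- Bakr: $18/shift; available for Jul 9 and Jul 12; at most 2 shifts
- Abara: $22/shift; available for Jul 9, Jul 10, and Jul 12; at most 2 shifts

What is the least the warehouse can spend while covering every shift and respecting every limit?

$116

Jul 11 can only be covered by Kowalski, so that assignment is forced.
Picking the cheapest available picker for each shift independently would cost $114, but that ignores the shift limits.
An optimal schedule: Jul 9→Bakr, Jul 10→Kowalski+Jules, Jul 11→Kowalski, Jul 12→Bakr, Jul 13→Jules.
Total: 18 + 19 + 21 + 19 + 18 + 21 = $116.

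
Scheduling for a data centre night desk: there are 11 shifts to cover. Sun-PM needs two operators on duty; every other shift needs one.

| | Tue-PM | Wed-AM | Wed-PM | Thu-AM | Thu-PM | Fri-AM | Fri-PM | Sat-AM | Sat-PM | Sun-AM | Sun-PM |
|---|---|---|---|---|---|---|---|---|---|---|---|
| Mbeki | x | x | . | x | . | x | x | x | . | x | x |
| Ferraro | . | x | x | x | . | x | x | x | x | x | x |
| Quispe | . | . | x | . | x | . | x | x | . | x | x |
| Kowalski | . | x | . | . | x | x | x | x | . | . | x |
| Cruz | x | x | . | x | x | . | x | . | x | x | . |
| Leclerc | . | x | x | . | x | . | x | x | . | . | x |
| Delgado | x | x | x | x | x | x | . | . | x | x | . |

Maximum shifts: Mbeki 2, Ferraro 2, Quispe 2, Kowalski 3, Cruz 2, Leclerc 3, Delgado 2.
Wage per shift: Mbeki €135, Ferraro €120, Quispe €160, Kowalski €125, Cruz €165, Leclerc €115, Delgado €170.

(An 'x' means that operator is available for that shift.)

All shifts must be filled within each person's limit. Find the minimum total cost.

€1550

Picking the cheapest available operator for each shift independently would cost €1425, but that ignores the shift limits.
An optimal schedule: Tue-PM→Mbeki, Wed-AM→Kowalski, Wed-PM→Leclerc, Thu-AM→Ferraro, Thu-PM→Leclerc, Fri-AM→Kowalski, Fri-PM→Quispe, Sat-AM→Leclerc, Sat-PM→Ferraro, Sun-AM→Mbeki, Sun-PM→Kowalski+Quispe.
Total: 135 + 125 + 115 + 120 + 115 + 125 + 160 + 115 + 120 + 135 + 125 + 160 = €1550.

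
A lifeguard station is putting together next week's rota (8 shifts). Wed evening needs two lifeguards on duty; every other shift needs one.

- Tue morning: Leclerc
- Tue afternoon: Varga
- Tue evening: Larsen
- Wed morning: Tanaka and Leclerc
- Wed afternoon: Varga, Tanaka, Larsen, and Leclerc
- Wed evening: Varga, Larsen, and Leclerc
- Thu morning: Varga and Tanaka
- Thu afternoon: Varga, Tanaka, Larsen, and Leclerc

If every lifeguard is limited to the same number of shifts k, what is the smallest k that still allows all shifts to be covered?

With 4 lifeguards and 9 worker-slots to fill, someone must work at least ⌈9/4⌉ = 3 shifts, so k ≥ 3.
k = 3 works: Tue morning→Leclerc, Tue afternoon→Varga, Tue evening→Larsen, Wed morning→Tanaka, Wed afternoon→Tanaka, Wed evening→Varga+Larsen, Thu morning→Varga, Thu afternoon→Tanaka.
Loads: Varga 3, Tanaka 3, Larsen 2, Leclerc 1 — all ≤ 3.

3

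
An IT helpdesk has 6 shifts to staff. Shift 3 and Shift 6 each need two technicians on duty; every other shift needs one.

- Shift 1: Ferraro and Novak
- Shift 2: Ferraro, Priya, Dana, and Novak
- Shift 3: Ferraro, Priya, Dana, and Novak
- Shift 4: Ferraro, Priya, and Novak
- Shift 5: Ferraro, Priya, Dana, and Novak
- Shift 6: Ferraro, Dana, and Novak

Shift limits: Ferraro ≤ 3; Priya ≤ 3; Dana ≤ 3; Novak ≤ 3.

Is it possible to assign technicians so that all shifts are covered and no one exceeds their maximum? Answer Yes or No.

One valid schedule: Shift 1→Ferraro, Shift 2→Priya, Shift 3→Priya+Dana, Shift 4→Ferraro, Shift 5→Priya, Shift 6→Ferraro+Dana.
Loads: Ferraro 3/3, Priya 3/3, Dana 2/3, Novak 0/3 — all within limits.

Yes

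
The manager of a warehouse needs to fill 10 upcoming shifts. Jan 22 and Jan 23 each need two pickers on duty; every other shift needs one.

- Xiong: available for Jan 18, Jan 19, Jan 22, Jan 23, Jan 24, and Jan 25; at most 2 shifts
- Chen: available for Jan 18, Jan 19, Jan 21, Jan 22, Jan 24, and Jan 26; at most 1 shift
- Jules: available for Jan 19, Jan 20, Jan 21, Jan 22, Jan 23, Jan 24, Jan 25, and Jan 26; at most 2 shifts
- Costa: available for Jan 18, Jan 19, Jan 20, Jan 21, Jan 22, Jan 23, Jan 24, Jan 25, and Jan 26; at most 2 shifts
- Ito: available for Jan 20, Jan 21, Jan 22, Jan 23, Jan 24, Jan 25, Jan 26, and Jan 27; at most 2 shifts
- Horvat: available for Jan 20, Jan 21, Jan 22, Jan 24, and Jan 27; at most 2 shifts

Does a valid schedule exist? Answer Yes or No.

Total capacity is 2+1+2+2+2+2 = 11 but 12 worker-slots are needed — infeasible.

No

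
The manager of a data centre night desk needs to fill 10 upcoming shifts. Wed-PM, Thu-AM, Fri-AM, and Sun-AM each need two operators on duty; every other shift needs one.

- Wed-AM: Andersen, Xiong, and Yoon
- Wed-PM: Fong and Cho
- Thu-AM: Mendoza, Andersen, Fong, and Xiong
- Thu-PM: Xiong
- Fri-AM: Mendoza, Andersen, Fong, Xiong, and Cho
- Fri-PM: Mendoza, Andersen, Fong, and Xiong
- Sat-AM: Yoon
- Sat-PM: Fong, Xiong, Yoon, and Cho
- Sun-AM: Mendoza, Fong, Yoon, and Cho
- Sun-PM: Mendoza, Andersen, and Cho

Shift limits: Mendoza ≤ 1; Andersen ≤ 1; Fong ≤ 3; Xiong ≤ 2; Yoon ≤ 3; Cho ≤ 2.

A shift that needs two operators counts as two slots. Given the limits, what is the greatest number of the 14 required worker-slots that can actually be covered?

12

Total capacity across all operators is 1+1+3+2+3+2 = 12, and 14 slots are needed, so at most 12 can be filled.
An assignment achieving 12: Wed-AM→Andersen, Wed-PM→Fong+Cho, Thu-AM→Fong+Xiong, Thu-PM→Xiong, Fri-PM→Fong, Sat-AM→Yoon, Sat-PM→Yoon, Sun-AM→Yoon+Cho, Sun-PM→Mendoza.
Loads: Mendoza 1/1, Andersen 1/1, Fong 3/3, Xiong 2/2, Yoon 3/3, Cho 2/2.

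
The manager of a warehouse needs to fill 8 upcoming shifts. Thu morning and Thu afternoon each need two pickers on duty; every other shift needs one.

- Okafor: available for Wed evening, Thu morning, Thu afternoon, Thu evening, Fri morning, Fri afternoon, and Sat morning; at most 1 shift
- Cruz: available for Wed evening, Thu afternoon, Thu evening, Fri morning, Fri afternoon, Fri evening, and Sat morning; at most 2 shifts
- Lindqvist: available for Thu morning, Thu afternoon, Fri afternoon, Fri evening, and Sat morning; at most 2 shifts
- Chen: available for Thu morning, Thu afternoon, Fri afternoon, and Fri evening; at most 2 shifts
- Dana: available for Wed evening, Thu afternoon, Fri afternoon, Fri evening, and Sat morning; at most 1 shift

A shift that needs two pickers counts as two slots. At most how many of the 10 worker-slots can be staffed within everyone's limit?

8

Total capacity across all pickers is 1+2+2+2+1 = 8, and 10 slots are needed, so at most 8 can be filled.
An assignment achieving 8: Wed evening→Cruz, Thu morning→Lindqvist+Chen, Thu afternoon→Chen, Thu evening→Okafor, Fri morning→Cruz, Fri evening→Lindqvist, Sat morning→Dana.
Loads: Okafor 1/1, Cruz 2/2, Lindqvist 2/2, Chen 2/2, Dana 1/1.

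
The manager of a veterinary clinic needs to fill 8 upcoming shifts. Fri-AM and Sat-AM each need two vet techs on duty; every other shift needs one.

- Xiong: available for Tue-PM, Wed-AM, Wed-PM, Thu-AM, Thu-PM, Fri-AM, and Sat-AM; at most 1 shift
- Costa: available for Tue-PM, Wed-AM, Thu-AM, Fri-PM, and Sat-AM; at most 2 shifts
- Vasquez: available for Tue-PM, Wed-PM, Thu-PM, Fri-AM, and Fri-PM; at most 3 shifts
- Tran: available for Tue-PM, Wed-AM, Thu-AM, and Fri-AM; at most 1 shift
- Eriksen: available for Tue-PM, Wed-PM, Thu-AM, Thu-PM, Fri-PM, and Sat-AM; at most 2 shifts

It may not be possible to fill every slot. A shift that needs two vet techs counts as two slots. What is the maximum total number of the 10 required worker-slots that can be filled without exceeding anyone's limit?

9

Total capacity across all vet techs is 1+2+3+1+2 = 9, and 10 slots are needed, so at most 9 can be filled.
An assignment achieving 9: Wed-AM→Xiong, Wed-PM→Vasquez, Thu-AM→Eriksen, Thu-PM→Vasquez, Fri-AM→Vasquez+Tran, Fri-PM→Costa, Sat-AM→Costa+Eriksen.
Loads: Xiong 1/1, Costa 2/2, Vasquez 3/3, Tran 1/1, Eriksen 2/2.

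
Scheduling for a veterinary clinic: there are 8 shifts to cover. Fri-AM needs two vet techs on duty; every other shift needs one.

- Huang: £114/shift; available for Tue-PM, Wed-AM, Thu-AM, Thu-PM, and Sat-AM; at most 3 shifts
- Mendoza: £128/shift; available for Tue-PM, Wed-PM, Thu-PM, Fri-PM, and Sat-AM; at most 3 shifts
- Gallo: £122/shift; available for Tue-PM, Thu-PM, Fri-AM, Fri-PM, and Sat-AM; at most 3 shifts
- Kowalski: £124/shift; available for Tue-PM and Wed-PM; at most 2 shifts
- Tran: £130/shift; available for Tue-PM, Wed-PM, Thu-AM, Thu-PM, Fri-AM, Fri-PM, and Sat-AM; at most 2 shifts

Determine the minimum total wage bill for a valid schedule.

£1086

Wed-AM can only be covered by Huang, so that assignment is forced.
Fri-AM can only be covered by Gallo and Tran, so that assignment is forced.
Picking the cheapest available vet tech for each shift independently would cost £1068, but that ignores the shift limits.
An optimal schedule: Tue-PM→Kowalski, Wed-AM→Huang, Wed-PM→Kowalski, Thu-AM→Huang, Thu-PM→Huang, Fri-AM→Gallo+Tran, Fri-PM→Gallo, Sat-AM→Gallo.
Total: 124 + 114 + 124 + 114 + 114 + 122 + 130 + 122 + 122 = £1086.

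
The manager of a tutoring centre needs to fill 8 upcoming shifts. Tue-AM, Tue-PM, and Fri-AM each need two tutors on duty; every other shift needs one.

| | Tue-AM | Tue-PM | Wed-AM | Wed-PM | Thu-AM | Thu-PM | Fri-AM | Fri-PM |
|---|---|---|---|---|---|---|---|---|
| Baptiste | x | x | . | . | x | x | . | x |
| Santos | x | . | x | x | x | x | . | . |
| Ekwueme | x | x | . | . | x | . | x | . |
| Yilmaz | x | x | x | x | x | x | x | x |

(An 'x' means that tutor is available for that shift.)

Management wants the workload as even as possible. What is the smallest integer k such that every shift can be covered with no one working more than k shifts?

With 4 tutors and 11 worker-slots to fill, someone must work at least ⌈11/4⌉ = 3 shifts, so k ≥ 3.
k = 3 works: Tue-AM→Ekwueme+Yilmaz, Tue-PM→Baptiste+Ekwueme, Wed-AM→Santos, Wed-PM→Santos, Thu-AM→Santos, Thu-PM→Baptiste, Fri-AM→Ekwueme+Yilmaz, Fri-PM→Baptiste.
Loads: Baptiste 3, Santos 3, Ekwueme 3, Yilmaz 2 — all ≤ 3.

3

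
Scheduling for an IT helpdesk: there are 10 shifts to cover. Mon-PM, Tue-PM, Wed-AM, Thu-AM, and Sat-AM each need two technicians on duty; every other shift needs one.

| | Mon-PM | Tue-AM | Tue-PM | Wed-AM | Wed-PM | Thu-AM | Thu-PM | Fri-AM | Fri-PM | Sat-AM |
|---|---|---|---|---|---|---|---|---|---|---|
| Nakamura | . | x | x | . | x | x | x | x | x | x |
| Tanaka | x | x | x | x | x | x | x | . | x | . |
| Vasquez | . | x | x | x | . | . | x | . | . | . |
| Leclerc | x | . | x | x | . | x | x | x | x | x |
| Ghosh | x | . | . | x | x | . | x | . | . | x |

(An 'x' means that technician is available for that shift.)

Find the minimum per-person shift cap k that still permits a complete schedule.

With 5 technicians and 15 worker-slots to fill, someone must work at least ⌈15/5⌉ = 3 shifts, so k ≥ 3.
k = 3 works: Mon-PM→Tanaka+Leclerc, Tue-AM→Nakamura, Tue-PM→Vasquez+Leclerc, Wed-AM→Vasquez+Ghosh, Wed-PM→Ghosh, Thu-AM→Nakamura+Tanaka, Thu-PM→Vasquez, Fri-AM→Nakamura, Fri-PM→Tanaka, Sat-AM→Leclerc+Ghosh.
Loads: Nakamura 3, Tanaka 3, Vasquez 3, Leclerc 3, Ghosh 3 — all ≤ 3.

3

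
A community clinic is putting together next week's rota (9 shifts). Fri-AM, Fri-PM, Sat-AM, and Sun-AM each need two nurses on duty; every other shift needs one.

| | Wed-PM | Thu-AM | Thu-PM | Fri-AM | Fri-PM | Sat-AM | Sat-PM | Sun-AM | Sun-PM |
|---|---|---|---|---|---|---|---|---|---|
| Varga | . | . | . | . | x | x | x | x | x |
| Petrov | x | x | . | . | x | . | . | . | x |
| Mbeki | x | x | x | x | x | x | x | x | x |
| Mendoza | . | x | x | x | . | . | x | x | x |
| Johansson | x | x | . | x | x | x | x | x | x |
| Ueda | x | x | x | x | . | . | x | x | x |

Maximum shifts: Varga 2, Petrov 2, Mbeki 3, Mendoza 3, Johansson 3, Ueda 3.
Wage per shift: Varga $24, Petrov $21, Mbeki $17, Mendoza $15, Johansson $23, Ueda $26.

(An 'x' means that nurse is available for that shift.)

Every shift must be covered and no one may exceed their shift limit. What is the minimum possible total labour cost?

Picking the cheapest available nurse for each shift independently would cost $219, but that ignores the shift limits.
An optimal schedule: Wed-PM→Petrov, Thu-AM→Petrov, Thu-PM→Mbeki, Fri-AM→Mendoza+Johansson, Fri-PM→Mbeki+Johansson, Sat-AM→Varga+Mbeki, Sat-PM→Varga, Sun-AM→Mendoza+Johansson, Sun-PM→Mendoza.
Total: 21 + 21 + 17 + 15 + 23 + 17 + 23 + 24 + 17 + 24 + 15 + 23 + 15 = $255.

$255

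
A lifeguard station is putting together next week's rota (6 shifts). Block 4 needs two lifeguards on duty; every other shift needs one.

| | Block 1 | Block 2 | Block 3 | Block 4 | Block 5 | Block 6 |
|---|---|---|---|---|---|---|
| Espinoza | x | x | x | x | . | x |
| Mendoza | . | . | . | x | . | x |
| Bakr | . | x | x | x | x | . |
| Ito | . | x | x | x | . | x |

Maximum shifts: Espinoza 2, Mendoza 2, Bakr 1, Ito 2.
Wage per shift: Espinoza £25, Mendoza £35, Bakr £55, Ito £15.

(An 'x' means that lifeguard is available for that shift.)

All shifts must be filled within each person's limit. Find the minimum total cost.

Block 1 can only be covered by Espinoza, so that assignment is forced.
Block 5 can only be covered by Bakr, so that assignment is forced.
Picking the cheapest available lifeguard for each shift independently would cost £165, but that ignores the shift limits.
An optimal schedule: Block 1→Espinoza, Block 2→Espinoza, Block 3→Ito, Block 4→Mendoza+Ito, Block 5→Bakr, Block 6→Mendoza.
Total: 25 + 25 + 15 + 35 + 15 + 55 + 35 = £205.

£205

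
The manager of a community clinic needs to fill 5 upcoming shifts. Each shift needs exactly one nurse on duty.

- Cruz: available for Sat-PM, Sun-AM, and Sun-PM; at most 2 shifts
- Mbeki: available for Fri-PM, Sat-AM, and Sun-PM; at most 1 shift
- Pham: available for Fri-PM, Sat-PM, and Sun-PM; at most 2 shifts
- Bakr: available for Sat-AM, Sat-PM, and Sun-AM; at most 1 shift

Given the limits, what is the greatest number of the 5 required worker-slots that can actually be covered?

Total capacity across all nurses is 2+1+2+1 = 6, and 5 slots are needed, so at most 5 can be filled.
An assignment achieving 5: Fri-PM→Mbeki, Sat-AM→Bakr, Sat-PM→Cruz, Sun-AM→Cruz, Sun-PM→Pham.
Loads: Cruz 2/2, Mbeki 1/1, Pham 1/2, Bakr 1/1.

5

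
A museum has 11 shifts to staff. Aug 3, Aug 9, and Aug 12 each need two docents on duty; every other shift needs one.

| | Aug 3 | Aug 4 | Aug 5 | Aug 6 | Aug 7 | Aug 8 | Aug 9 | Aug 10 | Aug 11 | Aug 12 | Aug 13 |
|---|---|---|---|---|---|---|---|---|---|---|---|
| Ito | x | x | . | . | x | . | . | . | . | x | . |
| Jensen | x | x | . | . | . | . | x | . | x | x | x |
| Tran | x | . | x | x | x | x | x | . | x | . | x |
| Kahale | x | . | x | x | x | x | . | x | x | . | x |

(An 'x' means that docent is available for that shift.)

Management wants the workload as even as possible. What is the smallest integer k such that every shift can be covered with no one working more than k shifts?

4

With 4 docents and 14 worker-slots to fill, someone must work at least ⌈14/4⌉ = 4 shifts, so k ≥ 4.
k = 4 works: Aug 3→Ito+Kahale, Aug 4→Ito, Aug 5→Tran, Aug 6→Tran, Aug 7→Ito, Aug 8→Tran, Aug 9→Jensen+Tran, Aug 10→Kahale, Aug 11→Jensen, Aug 12→Ito+Jensen, Aug 13→Jensen.
Loads: Ito 4, Jensen 4, Tran 4, Kahale 2 — all ≤ 4.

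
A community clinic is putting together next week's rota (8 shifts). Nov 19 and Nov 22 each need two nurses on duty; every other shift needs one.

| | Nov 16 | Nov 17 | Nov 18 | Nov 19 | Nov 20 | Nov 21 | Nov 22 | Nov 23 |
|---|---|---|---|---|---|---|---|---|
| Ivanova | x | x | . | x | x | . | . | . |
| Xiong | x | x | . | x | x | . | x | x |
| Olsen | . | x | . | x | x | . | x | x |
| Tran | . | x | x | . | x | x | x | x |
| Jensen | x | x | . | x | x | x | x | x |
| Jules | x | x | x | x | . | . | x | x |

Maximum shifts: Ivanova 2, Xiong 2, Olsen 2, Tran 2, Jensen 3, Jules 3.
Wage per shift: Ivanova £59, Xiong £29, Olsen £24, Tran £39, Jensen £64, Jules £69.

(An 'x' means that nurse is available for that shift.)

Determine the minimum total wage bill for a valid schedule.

Picking the cheapest available nurse for each shift independently would cost £285, but that ignores the shift limits.
An optimal schedule: Nov 16→Ivanova, Nov 17→Xiong, Nov 18→Tran, Nov 19→Olsen+Jensen, Nov 20→Ivanova, Nov 21→Tran, Nov 22→Olsen+Jensen, Nov 23→Xiong.
Total: 59 + 29 + 39 + 24 + 64 + 59 + 39 + 24 + 64 + 29 = £430.

£430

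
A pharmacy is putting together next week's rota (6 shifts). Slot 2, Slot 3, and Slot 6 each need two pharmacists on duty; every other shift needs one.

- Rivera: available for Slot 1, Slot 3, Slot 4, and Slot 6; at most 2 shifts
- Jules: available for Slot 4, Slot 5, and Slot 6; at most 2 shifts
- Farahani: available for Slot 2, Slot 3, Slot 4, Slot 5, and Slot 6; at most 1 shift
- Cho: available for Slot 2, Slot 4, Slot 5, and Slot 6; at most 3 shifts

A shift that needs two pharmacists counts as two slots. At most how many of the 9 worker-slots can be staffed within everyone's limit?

Total capacity across all pharmacists is 2+2+1+3 = 8, and 9 slots are needed, so at most 8 can be filled.
An assignment achieving 8: Slot 1→Rivera, Slot 2→Farahani+Cho, Slot 3→Rivera, Slot 4→Cho, Slot 5→Jules, Slot 6→Jules+Cho.
Loads: Rivera 2/2, Jules 2/2, Farahani 1/1, Cho 3/3.

8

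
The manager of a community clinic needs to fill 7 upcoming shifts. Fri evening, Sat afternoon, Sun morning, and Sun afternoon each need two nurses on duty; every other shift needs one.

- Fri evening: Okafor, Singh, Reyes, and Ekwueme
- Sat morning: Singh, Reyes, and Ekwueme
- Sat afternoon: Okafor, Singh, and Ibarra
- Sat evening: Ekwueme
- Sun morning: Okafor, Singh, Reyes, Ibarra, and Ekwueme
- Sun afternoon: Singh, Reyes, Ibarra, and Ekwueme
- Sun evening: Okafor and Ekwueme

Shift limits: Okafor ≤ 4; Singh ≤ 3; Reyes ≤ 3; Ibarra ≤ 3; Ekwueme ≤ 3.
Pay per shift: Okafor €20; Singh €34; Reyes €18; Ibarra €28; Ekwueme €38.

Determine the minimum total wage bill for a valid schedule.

Sat evening can only be covered by Ekwueme, so that assignment is forced.
Picking the cheapest available nurse for each shift independently would cost €246, but that ignores the shift limits.
An optimal schedule: Fri evening→Reyes+Okafor, Sat morning→Reyes, Sat afternoon→Okafor+Ibarra, Sat evening→Ekwueme, Sun morning→Okafor+Ibarra, Sun afternoon→Reyes+Ibarra, Sun evening→Okafor.
Total: 18 + 20 + 18 + 20 + 28 + 38 + 20 + 28 + 18 + 28 + 20 = €256.

€256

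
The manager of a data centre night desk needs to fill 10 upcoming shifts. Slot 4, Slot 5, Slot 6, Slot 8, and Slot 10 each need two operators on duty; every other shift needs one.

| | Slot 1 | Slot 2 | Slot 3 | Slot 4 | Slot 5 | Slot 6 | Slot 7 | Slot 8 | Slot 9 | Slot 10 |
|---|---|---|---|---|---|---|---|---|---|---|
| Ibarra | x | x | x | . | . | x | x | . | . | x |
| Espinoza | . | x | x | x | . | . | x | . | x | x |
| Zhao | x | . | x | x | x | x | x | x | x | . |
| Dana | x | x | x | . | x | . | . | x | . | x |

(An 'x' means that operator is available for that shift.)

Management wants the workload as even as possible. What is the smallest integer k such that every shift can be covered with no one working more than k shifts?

With 4 operators and 15 worker-slots to fill, someone must work at least ⌈15/4⌉ = 4 shifts, so k ≥ 4.
k = 4 works: Slot 1→Ibarra, Slot 2→Ibarra, Slot 3→Espinoza, Slot 4→Espinoza+Zhao, Slot 5→Zhao+Dana, Slot 6→Ibarra+Zhao, Slot 7→Ibarra, Slot 8→Zhao+Dana, Slot 9→Espinoza, Slot 10→Espinoza+Dana.
Loads: Ibarra 4, Espinoza 4, Zhao 4, Dana 3 — all ≤ 4.

4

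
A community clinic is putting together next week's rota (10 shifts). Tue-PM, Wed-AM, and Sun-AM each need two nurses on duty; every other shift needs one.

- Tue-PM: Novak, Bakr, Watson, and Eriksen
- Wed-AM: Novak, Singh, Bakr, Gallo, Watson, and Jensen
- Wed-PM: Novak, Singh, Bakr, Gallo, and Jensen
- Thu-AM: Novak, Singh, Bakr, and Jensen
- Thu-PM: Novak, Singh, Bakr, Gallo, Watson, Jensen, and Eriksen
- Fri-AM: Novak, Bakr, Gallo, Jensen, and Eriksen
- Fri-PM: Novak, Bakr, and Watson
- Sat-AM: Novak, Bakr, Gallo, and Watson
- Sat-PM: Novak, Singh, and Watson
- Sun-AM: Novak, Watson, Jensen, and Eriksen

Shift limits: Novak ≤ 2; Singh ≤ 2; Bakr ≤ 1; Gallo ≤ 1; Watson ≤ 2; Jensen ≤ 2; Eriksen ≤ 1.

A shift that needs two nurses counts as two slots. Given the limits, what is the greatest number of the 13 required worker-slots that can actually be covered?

Total capacity across all nurses is 2+2+1+1+2+2+1 = 11, and 13 slots are needed, so at most 11 can be filled.
An assignment achieving 11: Tue-PM→Bakr+Watson, Wed-PM→Singh, Thu-AM→Singh, Thu-PM→Eriksen, Fri-AM→Jensen, Fri-PM→Novak, Sat-AM→Gallo, Sat-PM→Novak, Sun-AM→Watson+Jensen.
Loads: Novak 2/2, Singh 2/2, Bakr 1/1, Gallo 1/1, Watson 2/2, Jensen 2/2, Eriksen 1/1.

11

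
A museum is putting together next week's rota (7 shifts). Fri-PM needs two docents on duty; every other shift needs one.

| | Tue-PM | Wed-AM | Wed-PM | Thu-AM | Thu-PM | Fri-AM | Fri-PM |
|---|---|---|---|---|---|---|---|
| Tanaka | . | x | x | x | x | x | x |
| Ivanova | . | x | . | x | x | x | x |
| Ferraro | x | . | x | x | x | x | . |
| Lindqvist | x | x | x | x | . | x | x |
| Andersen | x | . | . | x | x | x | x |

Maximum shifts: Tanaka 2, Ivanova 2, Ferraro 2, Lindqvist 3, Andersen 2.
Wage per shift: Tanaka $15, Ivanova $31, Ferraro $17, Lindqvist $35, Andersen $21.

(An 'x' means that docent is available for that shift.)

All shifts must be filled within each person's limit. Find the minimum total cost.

Picking the cheapest available docent for each shift independently would cost $128, but that ignores the shift limits.
An optimal schedule: Tue-PM→Ferraro, Wed-AM→Tanaka, Wed-PM→Tanaka, Thu-AM→Andersen, Thu-PM→Ferraro, Fri-AM→Ivanova, Fri-PM→Andersen+Ivanova.
Total: 17 + 15 + 15 + 21 + 17 + 31 + 21 + 31 = $168.

$168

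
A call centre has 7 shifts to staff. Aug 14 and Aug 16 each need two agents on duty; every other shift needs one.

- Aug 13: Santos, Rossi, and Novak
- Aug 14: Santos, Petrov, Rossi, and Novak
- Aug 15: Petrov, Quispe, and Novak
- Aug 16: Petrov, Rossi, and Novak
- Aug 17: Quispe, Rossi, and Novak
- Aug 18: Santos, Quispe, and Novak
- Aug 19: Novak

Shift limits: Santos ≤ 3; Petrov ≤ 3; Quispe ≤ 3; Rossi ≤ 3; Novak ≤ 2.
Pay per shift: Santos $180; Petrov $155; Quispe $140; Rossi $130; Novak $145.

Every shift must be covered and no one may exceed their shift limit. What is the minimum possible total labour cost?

Aug 19 can only be covered by Novak, so that assignment is forced.
Picking the cheapest available agent for each shift independently would cost $1235, but that ignores the shift limits.
An optimal schedule: Aug 13→Rossi, Aug 14→Rossi+Petrov, Aug 15→Quispe, Aug 16→Rossi+Novak, Aug 17→Quispe, Aug 18→Quispe, Aug 19→Novak.
Total: 130 + 130 + 155 + 140 + 130 + 145 + 140 + 140 + 145 = $1255.

$1255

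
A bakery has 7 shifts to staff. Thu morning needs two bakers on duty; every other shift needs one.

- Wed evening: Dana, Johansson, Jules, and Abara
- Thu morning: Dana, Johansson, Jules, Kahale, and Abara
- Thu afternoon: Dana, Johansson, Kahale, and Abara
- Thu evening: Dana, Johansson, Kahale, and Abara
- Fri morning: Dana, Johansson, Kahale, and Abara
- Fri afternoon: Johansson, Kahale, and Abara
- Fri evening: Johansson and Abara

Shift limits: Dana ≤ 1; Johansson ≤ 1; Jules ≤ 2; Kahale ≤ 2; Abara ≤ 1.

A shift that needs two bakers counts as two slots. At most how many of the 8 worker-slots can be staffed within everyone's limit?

7

Total capacity across all bakers is 1+1+2+2+1 = 7, and 8 slots are needed, so at most 7 can be filled.
An assignment achieving 7: Wed evening→Jules, Thu morning→Jules, Thu afternoon→Dana, Thu evening→Kahale, Fri morning→Abara, Fri afternoon→Kahale, Fri evening→Johansson.
Loads: Dana 1/1, Johansson 1/1, Jules 2/2, Kahale 2/2, Abara 1/1.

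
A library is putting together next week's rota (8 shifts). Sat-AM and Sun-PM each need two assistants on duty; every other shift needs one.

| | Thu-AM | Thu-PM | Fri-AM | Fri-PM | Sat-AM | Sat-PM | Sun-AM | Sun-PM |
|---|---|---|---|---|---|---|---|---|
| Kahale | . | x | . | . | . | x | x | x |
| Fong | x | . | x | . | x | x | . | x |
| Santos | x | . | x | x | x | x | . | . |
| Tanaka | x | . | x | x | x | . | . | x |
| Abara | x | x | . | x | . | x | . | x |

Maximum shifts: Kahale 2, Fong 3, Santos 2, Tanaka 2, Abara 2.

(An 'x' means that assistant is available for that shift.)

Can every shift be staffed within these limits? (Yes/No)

Yes

Sun-AM can only be covered by Kahale, so that assignment is forced.
One valid schedule: Thu-AM→Fong, Thu-PM→Kahale, Fri-AM→Fong, Fri-PM→Santos, Sat-AM→Fong+Santos, Sat-PM→Abara, Sun-AM→Kahale, Sun-PM→Tanaka+Abara.
Loads: Kahale 2/2, Fong 3/3, Santos 2/2, Tanaka 1/2, Abara 2/2 — all within limits.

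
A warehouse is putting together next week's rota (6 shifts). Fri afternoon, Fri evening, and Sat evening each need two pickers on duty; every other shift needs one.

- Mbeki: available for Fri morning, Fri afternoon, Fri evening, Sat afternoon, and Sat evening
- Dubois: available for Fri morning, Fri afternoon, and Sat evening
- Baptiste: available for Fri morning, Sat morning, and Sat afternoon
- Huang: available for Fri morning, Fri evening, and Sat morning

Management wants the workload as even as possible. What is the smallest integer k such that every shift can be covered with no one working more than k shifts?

With 4 pickers and 9 worker-slots to fill, someone must work at least ⌈9/4⌉ = 3 shifts, so k ≥ 3.
k = 3 works: Fri morning→Dubois, Fri afternoon→Mbeki+Dubois, Fri evening→Mbeki+Huang, Sat morning→Baptiste, Sat afternoon→Baptiste, Sat evening→Mbeki+Dubois.
Loads: Mbeki 3, Dubois 3, Baptiste 2, Huang 1 — all ≤ 3.

3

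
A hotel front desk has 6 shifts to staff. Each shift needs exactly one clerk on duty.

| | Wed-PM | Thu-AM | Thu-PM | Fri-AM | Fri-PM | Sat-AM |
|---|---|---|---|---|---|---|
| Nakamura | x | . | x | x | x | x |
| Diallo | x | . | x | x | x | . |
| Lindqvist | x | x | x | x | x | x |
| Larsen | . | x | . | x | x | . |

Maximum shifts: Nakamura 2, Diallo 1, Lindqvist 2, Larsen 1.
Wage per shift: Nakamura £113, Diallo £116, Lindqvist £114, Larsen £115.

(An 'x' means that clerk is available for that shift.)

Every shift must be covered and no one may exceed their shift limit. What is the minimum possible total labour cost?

Picking the cheapest available clerk for each shift independently would cost £679, but that ignores the shift limits.
An optimal schedule: Wed-PM→Nakamura, Thu-AM→Lindqvist, Thu-PM→Diallo, Fri-AM→Lindqvist, Fri-PM→Larsen, Sat-AM→Nakamura.
Total: 113 + 114 + 116 + 114 + 115 + 113 = £685.

£685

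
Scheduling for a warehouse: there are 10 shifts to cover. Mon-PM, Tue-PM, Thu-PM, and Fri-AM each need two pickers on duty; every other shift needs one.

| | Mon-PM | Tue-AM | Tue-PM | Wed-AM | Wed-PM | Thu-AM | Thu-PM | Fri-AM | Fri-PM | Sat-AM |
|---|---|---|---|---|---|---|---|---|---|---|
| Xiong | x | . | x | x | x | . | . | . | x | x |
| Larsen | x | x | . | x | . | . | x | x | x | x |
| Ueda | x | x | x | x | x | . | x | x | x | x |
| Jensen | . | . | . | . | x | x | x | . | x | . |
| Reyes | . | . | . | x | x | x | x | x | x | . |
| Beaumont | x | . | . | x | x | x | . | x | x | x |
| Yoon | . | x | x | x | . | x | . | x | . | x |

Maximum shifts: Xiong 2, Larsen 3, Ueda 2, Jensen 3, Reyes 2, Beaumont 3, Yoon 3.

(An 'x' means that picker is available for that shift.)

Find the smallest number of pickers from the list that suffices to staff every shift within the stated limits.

14 slots to fill and no one can take more than 3, so at least ⌈14/3⌉ = 5 pickers are needed.
Xiong, Larsen, Jensen, Beaumont, and Yoon alone can cover everything: Mon-PM→Xiong+Larsen, Tue-AM→Larsen, Tue-PM→Xiong+Yoon, Wed-AM→Beaumont, Wed-PM→Jensen, Thu-AM→Jensen, Thu-PM→Larsen+Jensen, Fri-AM→Beaumont+Yoon, Fri-PM→Beaumont, Sat-AM→Yoon.

5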